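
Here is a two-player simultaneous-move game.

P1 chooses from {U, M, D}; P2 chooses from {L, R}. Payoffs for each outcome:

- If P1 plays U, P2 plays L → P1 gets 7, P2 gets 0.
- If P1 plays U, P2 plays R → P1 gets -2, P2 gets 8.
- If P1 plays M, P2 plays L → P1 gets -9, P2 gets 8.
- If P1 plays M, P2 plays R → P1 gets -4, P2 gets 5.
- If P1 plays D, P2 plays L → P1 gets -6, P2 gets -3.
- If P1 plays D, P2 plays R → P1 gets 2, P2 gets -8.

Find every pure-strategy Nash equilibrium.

(U, L): P2 can switch to R (0 → 8). Not NE.
(U, R): P1 can switch to D (-2 → 2). Not NE.
(M, L): P1 can switch to U (-9 → 7). Not NE.
(M, R): P1 can switch to U (-4 → -2). Not NE.
(D, L): P1 can switch to U (-6 → 7). Not NE.
(D, R): P2 can switch to L (-8 → -3). Not NE.

none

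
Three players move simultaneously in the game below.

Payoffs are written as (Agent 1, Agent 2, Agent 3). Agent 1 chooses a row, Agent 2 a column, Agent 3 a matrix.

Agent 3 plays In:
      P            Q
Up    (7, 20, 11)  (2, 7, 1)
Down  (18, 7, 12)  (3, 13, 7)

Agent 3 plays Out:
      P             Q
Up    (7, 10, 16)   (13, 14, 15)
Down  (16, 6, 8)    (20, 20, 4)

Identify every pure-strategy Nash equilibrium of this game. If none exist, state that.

For each player, find the best response to each opponent profile; mutual best responses are the pure NE.
Agent 1 against (P, In): payoffs 7, 18 → best response Down.
Agent 1 against (P, Out): payoffs 7, 16 → best response Down.
Agent 1 against (Q, In): payoffs 2, 3 → best response Down.
Agent 1 against (Q, Out): payoffs 13, 20 → best response Down.
Agent 2 against (Up, In): payoffs 20, 7 → best response P.
Agent 2 against (Up, Out): payoffs 10, 14 → best response Q.
Agent 2 against (Down, In): payoffs 7, 13 → best response Q.
Agent 2 against (Down, Out): payoffs 6, 20 → best response Q.
Agent 3 against (Up, P): payoffs 11, 16 → best response Out.
Agent 3 against (Up, Q): payoffs 1, 15 → best response Out.
Agent 3 against (Down, P): payoffs 12, 8 → best response In.
Agent 3 against (Down, Q): payoffs 7, 4 → best response In.
Mutual best responses: (Down, Q, In).

The unique pure-strategy Nash equilibrium is (Down, Q, In).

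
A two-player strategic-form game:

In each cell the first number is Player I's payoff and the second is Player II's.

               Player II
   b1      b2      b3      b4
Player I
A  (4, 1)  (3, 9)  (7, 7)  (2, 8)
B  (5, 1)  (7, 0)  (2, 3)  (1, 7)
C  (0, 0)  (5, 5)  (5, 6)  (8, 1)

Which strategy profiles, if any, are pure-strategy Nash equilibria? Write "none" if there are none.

(A, b1): Player I can switch to B (4 → 5). Not NE.
(A, b2): Player I can switch to B (3 → 7). Not NE.
(A, b3): Player II can switch to b2 (7 → 9). Not NE.
(A, b4): Player I can switch to C (2 → 8). Not NE.
(B, b1): Player II can switch to b3 (1 → 3). Not NE.
(B, b2): Player II can switch to b1 (0 → 1). Not NE.
(B, b3): Player I can switch to A (2 → 7). Not NE.
(B, b4): Player I can switch to A (1 → 2). Not NE.
(C, b1): Player I can switch to A (0 → 4). Not NE.
(C, b2): Player I can switch to B (5 → 7). Not NE.
(The remaining 2 profiles each have a profitable deviation by the same check.)

none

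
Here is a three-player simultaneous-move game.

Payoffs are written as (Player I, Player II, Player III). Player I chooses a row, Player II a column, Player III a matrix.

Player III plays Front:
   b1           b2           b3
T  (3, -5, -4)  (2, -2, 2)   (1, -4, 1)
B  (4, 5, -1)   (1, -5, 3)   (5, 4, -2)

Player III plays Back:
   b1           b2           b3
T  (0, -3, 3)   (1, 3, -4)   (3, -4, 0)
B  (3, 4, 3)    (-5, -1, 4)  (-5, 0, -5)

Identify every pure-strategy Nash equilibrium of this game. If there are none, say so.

The pure Nash equilibria are (T, b2, Front); (B, b1, Back).

Mark each player's best response to every combination of opponents' strategies; a profile where every player is best-responding is a pure Nash equilibrium.
Player I against (b1, Front): payoffs 3, 4 → best response B.
Player I against (b1, Back): payoffs 0, 3 → best response B.
Player I against (b2, Front): payoffs 2, 1 → best response T.
Player I against (b2, Back): payoffs 1, -5 → best response T.
Player I against (b3, Front): payoffs 1, 5 → best response B.
Player I against (b3, Back): payoffs 3, -5 → best response T.
Player II against (T, Front): payoffs -5, -2, -4 → best response b2.
Player II against (T, Back): payoffs -3, 3, -4 → best response b2.
Player II against (B, Front): payoffs 5, -5, 4 → best response b1.
Player II against (B, Back): payoffs 4, -1, 0 → best response b1.
Player III against (T, b1): payoffs -4, 3 → best response Back.
Player III against (T, b2): payoffs 2, -4 → best response Front.
Player III against (T, b3): payoffs 1, 0 → best response Front.
Player III against (B, b1): payoffs -1, 3 → best response Back.
Player III against (B, b2): payoffs 3, 4 → best response Back.
Player III against (B, b3): payoffs -2, -5 → best response Front.
Mutual best responses: (T, b2, Front); (B, b1, Back).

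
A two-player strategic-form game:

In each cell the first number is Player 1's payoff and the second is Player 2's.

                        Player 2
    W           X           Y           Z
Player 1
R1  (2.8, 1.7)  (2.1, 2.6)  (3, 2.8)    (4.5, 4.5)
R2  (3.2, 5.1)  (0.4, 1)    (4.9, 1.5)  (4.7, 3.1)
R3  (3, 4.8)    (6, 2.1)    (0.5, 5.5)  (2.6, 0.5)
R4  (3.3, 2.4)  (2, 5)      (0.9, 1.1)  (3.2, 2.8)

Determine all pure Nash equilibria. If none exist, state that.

There is no pure-strategy Nash equilibrium.

Player 1 against W: payoffs 2.8, 3.2, 3, 3.3 → best response R4.
Player 1 against X: payoffs 2.1, 0.4, 6, 2 → best response R3.
Player 1 against Y: payoffs 3, 4.9, 0.5, 0.9 → best response R2.
Player 1 against Z: payoffs 4.5, 4.7, 2.6, 3.2 → best response R2.
Player 2 against R1: payoffs 1.7, 2.6, 2.8, 4.5 → best response Z.
Player 2 against R2: payoffs 5.1, 1, 1.5, 3.1 → best response W.
Player 2 against R3: payoffs 4.8, 2.1, 5.5, 0.5 → best response Y.
Player 2 against R4: payoffs 2.4, 5, 1.1, 2.8 → best response X.
No profile is a mutual best response for all players.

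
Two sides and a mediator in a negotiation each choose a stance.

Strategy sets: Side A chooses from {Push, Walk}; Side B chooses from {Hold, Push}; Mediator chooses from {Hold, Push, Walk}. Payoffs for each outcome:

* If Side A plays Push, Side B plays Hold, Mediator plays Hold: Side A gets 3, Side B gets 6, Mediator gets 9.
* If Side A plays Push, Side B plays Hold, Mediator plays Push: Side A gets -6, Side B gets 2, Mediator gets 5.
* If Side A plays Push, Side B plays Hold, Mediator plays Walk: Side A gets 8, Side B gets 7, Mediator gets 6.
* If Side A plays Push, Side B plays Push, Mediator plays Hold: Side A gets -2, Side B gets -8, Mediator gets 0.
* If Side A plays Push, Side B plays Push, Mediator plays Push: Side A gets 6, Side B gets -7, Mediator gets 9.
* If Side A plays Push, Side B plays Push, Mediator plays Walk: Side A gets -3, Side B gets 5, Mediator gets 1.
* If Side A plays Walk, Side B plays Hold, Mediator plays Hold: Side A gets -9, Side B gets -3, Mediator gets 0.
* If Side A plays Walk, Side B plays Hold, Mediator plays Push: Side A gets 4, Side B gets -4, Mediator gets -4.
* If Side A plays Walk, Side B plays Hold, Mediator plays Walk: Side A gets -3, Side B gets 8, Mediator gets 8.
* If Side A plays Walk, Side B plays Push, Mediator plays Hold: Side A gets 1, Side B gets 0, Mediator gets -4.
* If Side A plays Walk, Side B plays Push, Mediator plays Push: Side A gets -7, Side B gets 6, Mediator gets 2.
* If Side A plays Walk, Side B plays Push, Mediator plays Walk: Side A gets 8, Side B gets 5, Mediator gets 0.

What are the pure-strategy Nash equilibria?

For each player, find the best response to each opponent profile; mutual best responses are the pure NE.
Side A against (Hold, Hold): payoffs 3, -9 → best response Push.
Side A against (Hold, Push): payoffs -6, 4 → best response Walk.
Side A against (Hold, Walk): payoffs 8, -3 → best response Push.
Side A against (Push, Hold): payoffs -2, 1 → best response Walk.
Side A against (Push, Push): payoffs 6, -7 → best response Push.
Side A against (Push, Walk): payoffs -3, 8 → best response Walk.
Side B against (Push, Hold): payoffs 6, -8 → best response Hold.
Side B against (Push, Push): payoffs 2, -7 → best response Hold.
Side B against (Push, Walk): payoffs 7, 5 → best response Hold.
Side B against (Walk, Hold): payoffs -3, 0 → best response Push.
Side B against (Walk, Push): payoffs -4, 6 → best response Push.
Side B against (Walk, Walk): payoffs 8, 5 → best response Hold.
Mediator against (Push, Hold): payoffs 9, 5, 6 → best response Hold.
Mediator against (Push, Push): payoffs 0, 9, 1 → best response Push.
Mediator against (Walk, Hold): payoffs 0, -4, 8 → best response Walk.
Mediator against (Walk, Push): payoffs -4, 2, 0 → best response Push.
Mutual best responses: (Push, Hold, Hold).

The unique pure-strategy Nash equilibrium is (Push, Hold, Hold).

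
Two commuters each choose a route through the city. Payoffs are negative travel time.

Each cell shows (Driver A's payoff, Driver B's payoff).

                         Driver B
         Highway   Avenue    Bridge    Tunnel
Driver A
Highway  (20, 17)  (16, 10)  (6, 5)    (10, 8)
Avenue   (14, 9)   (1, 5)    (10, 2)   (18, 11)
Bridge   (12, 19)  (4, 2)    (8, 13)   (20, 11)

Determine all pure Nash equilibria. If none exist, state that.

Driver A against Highway: payoffs 20, 14, 12 → best response Highway.
Driver A against Avenue: payoffs 16, 1, 4 → best response Highway.
Driver A against Bridge: payoffs 6, 10, 8 → best response Avenue.
Driver A against Tunnel: payoffs 10, 18, 20 → best response Bridge.
Driver B against Highway: payoffs 17, 10, 5, 8 → best response Highway.
Driver B against Avenue: payoffs 9, 5, 2, 11 → best response Tunnel.
Driver B against Bridge: payoffs 19, 2, 13, 11 → best response Highway.
Mutual best responses: (Highway, Highway).

Pure NE: (Highway, Highway)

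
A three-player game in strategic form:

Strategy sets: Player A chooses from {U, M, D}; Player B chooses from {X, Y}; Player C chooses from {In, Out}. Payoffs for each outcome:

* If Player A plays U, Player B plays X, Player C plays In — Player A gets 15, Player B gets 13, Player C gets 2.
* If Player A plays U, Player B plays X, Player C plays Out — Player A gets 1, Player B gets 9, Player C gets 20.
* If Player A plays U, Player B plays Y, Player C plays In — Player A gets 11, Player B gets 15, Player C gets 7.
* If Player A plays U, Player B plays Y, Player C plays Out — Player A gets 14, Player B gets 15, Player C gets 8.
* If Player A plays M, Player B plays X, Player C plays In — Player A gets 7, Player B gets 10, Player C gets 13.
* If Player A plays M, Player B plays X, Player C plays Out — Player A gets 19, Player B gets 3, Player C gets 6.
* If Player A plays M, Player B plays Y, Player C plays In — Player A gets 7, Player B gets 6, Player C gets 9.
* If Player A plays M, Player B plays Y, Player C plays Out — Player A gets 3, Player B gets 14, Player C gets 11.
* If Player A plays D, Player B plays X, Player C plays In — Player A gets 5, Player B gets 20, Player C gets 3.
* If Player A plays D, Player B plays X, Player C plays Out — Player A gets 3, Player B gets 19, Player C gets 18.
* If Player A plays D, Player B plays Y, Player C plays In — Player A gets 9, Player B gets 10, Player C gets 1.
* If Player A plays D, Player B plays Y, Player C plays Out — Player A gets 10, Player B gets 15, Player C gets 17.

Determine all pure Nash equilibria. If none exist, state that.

(U, X, In): Player B can switch to Y (13 → 15). Not NE.
(U, X, Out): Player A can switch to M (1 → 19). Not NE.
(U, Y, In): Player C can switch to Out (7 → 8). Not NE.
(U, Y, Out): Player A gets 14, best alternative 10; Player B gets 15, best alternative 9; Player C gets 8, best alternative 7. No profitable deviation — NE.
(M, X, In): Player A can switch to U (7 → 15). Not NE.
(M, X, Out): Player B can switch to Y (3 → 14). Not NE.
(M, Y, In): Player A can switch to U (7 → 11). Not NE.
(M, Y, Out): Player A can switch to U (3 → 14). Not NE.
(D, X, In): Player A can switch to U (5 → 15). Not NE.
(The remaining 3 profiles each have a profitable deviation by the same check.)

The unique pure-strategy Nash equilibrium is (U, Y, Out).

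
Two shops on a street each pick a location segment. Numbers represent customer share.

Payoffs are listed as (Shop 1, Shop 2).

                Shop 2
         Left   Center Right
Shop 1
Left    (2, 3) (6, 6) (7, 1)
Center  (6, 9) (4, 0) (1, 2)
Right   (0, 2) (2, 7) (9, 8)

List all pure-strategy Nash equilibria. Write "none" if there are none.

Shop 1 against Left: payoffs 2, 6, 0 → best response Center.
Shop 1 against Center: payoffs 6, 4, 2 → best response Left.
Shop 1 against Right: payoffs 7, 1, 9 → best response Right.
Shop 2 against Left: payoffs 3, 6, 1 → best response Center.
Shop 2 against Center: payoffs 9, 0, 2 → best response Left.
Shop 2 against Right: payoffs 2, 7, 8 → best response Right.
Mutual best responses: (Left, Center); (Center, Left); (Right, Right).

Pure-strategy Nash equilibria: (Left, Center), (Center, Left), (Right, Right)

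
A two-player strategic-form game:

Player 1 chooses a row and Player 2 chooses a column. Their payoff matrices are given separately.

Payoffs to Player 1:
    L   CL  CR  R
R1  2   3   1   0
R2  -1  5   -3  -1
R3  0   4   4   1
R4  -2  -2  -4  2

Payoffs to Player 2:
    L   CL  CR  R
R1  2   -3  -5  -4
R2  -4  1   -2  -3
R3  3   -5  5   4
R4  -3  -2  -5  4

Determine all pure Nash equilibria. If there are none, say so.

Player 1 against L: payoffs 2, -1, 0, -2 → best response R1.
Player 1 against CL: payoffs 3, 5, 4, -2 → best response R2.
Player 1 against CR: payoffs 1, -3, 4, -4 → best response R3.
Player 1 against R: payoffs 0, -1, 1, 2 → best response R4.
Player 2 against R1: payoffs 2, -3, -5, -4 → best response L.
Player 2 against R2: payoffs -4, 1, -2, -3 → best response CL.
Player 2 against R3: payoffs 3, -5, 5, 4 → best response CR.
Player 2 against R4: payoffs -3, -2, -5, 4 → best response R.
Mutual best responses: (R1, L); (R2, CL); (R3, CR); (R4, R).

Pure-strategy Nash equilibria: (R1, L); (R2, CL); (R3, CR); (R4, R)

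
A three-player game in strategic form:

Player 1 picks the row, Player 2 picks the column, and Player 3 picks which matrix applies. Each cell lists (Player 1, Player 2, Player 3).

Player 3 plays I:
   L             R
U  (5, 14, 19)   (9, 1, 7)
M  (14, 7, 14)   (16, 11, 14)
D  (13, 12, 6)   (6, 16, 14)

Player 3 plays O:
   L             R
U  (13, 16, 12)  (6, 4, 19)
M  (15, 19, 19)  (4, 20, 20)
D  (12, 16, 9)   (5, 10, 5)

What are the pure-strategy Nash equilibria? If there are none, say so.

(U, L, I): Player 1 can switch to M (5 → 14). Not NE.
(U, L, O): Player 1 can switch to M (13 → 15). Not NE.
(U, R, I): Player 1 can switch to M (9 → 16). Not NE.
(U, R, O): Player 2 can switch to L (4 → 16). Not NE.
(M, L, I): Player 2 can switch to R (7 → 11). Not NE.
(M, L, O): Player 2 can switch to R (19 → 20). Not NE.
(M, R, I): Player 3 can switch to O (14 → 20). Not NE.
(M, R, O): Player 1 can switch to U (4 → 6). Not NE.
(D, L, I): Player 1 can switch to M (13 → 14). Not NE.
(D, L, O): Player 1 can switch to U (12 → 13). Not NE.
(The remaining 2 profiles each have a profitable deviation by the same check.)

There is no pure-strategy Nash equilibrium.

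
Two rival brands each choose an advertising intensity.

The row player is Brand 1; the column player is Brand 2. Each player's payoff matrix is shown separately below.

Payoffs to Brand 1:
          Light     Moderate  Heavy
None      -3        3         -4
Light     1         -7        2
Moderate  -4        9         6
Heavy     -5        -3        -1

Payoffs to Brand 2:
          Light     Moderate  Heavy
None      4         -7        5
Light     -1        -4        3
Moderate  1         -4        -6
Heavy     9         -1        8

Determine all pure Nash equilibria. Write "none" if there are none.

Brand 1 against Light: payoffs -3, 1, -4, -5 → best response Light.
Brand 1 against Moderate: payoffs 3, -7, 9, -3 → best response Moderate.
Brand 1 against Heavy: payoffs -4, 2, 6, -1 → best response Moderate.
Brand 2 against None: payoffs 4, -7, 5 → best response Heavy.
Brand 2 against Light: payoffs -1, -4, 3 → best response Heavy.
Brand 2 against Moderate: payoffs 1, -4, -6 → best response Light.
Brand 2 against Heavy: payoffs 9, -1, 8 → best response Light.
No profile is a mutual best response for all players.

No pure-strategy Nash equilibrium.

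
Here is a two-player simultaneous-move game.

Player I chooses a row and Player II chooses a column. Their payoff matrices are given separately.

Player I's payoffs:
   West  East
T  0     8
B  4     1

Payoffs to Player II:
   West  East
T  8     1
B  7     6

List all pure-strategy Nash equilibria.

Player I against West: payoffs 0, 4 → best response B.
Player I against East: payoffs 8, 1 → best response T.
Player II against T: payoffs 8, 1 → best response West.
Player II against B: payoffs 7, 6 → best response West.
Mutual best responses: (B, West).

Pure NE: (B, West)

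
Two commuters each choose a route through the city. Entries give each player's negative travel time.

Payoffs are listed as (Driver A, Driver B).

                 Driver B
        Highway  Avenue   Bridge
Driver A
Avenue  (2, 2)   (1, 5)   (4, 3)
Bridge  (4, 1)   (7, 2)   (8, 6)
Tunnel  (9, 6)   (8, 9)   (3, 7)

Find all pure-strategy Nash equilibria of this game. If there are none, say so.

Pure-strategy Nash equilibria: (Bridge, Bridge) and (Tunnel, Avenue)

(Avenue, Highway): Driver A can switch to Bridge (2 → 4). Not NE.
(Avenue, Avenue): Driver A can switch to Bridge (1 → 7). Not NE.
(Avenue, Bridge): Driver A can switch to Bridge (4 → 8). Not NE.
(Bridge, Highway): Driver A can switch to Tunnel (4 → 9). Not NE.
(Bridge, Avenue): Driver A can switch to Tunnel (7 → 8). Not NE.
(Bridge, Bridge): Driver A gets 8, best alternative 4; Driver B gets 6, best alternative 2. No profitable deviation — NE.
(Tunnel, Highway): Driver B can switch to Avenue (6 → 9). Not NE.
(Tunnel, Avenue): Driver A gets 8, best alternative 7; Driver B gets 9, best alternative 7. No profitable deviation — NE.
(Tunnel, Bridge): Driver A can switch to Avenue (3 → 4). Not NE.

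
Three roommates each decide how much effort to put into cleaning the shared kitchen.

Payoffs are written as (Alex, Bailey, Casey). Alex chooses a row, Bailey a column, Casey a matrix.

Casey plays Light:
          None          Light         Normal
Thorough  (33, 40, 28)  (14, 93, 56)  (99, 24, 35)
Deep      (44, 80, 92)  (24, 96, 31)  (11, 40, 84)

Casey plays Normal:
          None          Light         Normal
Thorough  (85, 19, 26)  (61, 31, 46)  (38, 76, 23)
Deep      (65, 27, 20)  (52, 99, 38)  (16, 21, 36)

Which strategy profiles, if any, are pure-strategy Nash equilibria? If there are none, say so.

(Thorough, None, Light): Alex can switch to Deep (33 → 44). Not NE.
(Thorough, None, Normal): Bailey can switch to Light (19 → 31). Not NE.
(Thorough, Light, Light): Alex can switch to Deep (14 → 24). Not NE.
(Thorough, Light, Normal): Bailey can switch to Normal (31 → 76). Not NE.
(Thorough, Normal, Light): Bailey can switch to None (24 → 40). Not NE.
(Thorough, Normal, Normal): Casey can switch to Light (23 → 35). Not NE.
(Deep, None, Light): Bailey can switch to Light (80 → 96). Not NE.
(Deep, None, Normal): Alex can switch to Thorough (65 → 85). Not NE.
(Deep, Light, Light): Casey can switch to Normal (31 → 38). Not NE.
(Deep, Light, Normal): Alex can switch to Thorough (52 → 61). Not NE.
(Deep, Normal, Light): Alex can switch to Thorough (11 → 99). Not NE.
(Deep, Normal, Normal): Alex can switch to Thorough (16 → 38). Not NE.

This game has no pure Nash equilibrium.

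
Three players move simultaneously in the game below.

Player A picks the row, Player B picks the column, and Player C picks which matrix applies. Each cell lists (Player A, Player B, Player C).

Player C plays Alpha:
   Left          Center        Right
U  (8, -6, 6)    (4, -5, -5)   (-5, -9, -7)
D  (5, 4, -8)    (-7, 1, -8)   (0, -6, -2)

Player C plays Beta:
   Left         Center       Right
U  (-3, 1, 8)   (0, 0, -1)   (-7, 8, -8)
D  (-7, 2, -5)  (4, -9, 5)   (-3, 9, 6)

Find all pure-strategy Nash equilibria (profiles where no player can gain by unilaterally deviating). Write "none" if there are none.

The unique pure-strategy Nash equilibrium is (D, Right, Beta).

Player A against (Left, Alpha): payoffs 8, 5 → best response U.
Player A against (Left, Beta): payoffs -3, -7 → best response U.
Player A against (Center, Alpha): payoffs 4, -7 → best response U.
Player A against (Center, Beta): payoffs 0, 4 → best response D.
Player A against (Right, Alpha): payoffs -5, 0 → best response D.
Player A against (Right, Beta): payoffs -7, -3 → best response D.
Player B against (U, Alpha): payoffs -6, -5, -9 → best response Center.
Player B against (U, Beta): payoffs 1, 0, 8 → best response Right.
Player B against (D, Alpha): payoffs 4, 1, -6 → best response Left.
Player B against (D, Beta): payoffs 2, -9, 9 → best response Right.
Player C against (U, Left): payoffs 6, 8 → best response Beta.
Player C against (U, Center): payoffs -5, -1 → best response Beta.
Player C against (U, Right): payoffs -7, -8 → best response Alpha.
Player C against (D, Left): payoffs -8, -5 → best response Beta.
Player C against (D, Center): payoffs -8, 5 → best response Beta.
Player C against (D, Right): payoffs -2, 6 → best response Beta.
Mutual best responses: (D, Right, Beta).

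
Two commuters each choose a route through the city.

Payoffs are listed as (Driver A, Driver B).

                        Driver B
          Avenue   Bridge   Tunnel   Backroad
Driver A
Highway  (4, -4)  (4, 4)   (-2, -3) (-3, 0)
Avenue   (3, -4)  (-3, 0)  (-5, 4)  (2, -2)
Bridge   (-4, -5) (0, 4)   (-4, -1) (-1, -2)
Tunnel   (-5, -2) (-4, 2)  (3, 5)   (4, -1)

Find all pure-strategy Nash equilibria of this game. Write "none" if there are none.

(Highway, Avenue): Driver B can switch to Bridge (-4 → 4). Not NE.
(Highway, Bridge): Driver A gets 4, best alternative 0; Driver B gets 4, best alternative 0. No profitable deviation — NE.
(Highway, Tunnel): Driver A can switch to Tunnel (-2 → 3). Not NE.
(Highway, Backroad): Driver A can switch to Avenue (-3 → 2). Not NE.
(Avenue, Avenue): Driver A can switch to Highway (3 → 4). Not NE.
(Avenue, Bridge): Driver A can switch to Highway (-3 → 4). Not NE.
(Avenue, Tunnel): Driver A can switch to Highway (-5 → -2). Not NE.
(Tunnel, Tunnel): Driver A gets 3, best alternative -2; Driver B gets 5, best alternative 2. No profitable deviation — NE.
(The remaining 8 profiles each have a profitable deviation by the same check.)

The pure Nash equilibria are (Highway, Bridge) and (Tunnel, Tunnel).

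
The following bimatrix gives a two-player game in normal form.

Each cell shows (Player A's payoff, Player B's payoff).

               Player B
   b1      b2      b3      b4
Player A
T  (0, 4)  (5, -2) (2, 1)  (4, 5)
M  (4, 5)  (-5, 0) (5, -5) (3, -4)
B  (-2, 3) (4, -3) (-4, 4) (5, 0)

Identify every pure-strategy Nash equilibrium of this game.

Player A against b1: payoffs 0, 4, -2 → best response M.
Player A against b2: payoffs 5, -5, 4 → best response T.
Player A against b3: payoffs 2, 5, -4 → best response M.
Player A against b4: payoffs 4, 3, 5 → best response B.
Player B against T: payoffs 4, -2, 1, 5 → best response b4.
Player B against M: payoffs 5, 0, -5, -4 → best response b1.
Player B against B: payoffs 3, -3, 4, 0 → best response b3.
Mutual best responses: (M, b1).

Pure NE: (M, b1)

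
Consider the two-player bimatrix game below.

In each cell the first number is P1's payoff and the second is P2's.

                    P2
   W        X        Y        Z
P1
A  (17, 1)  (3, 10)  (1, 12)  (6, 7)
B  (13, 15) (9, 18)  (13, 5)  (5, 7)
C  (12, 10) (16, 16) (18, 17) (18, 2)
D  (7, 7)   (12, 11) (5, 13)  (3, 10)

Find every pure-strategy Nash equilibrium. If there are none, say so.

(A, W): P2 can switch to X (1 → 10). Not NE.
(A, X): P1 can switch to B (3 → 9). Not NE.
(A, Y): P1 can switch to B (1 → 13). Not NE.
(A, Z): P1 can switch to C (6 → 18). Not NE.
(B, W): P1 can switch to A (13 → 17). Not NE.
(B, X): P1 can switch to C (9 → 16). Not NE.
(B, Y): P1 can switch to C (13 → 18). Not NE.
(B, Z): P1 can switch to A (5 → 6). Not NE.
(C, W): P1 can switch to A (12 → 17). Not NE.
(C, X): P2 can switch to Y (16 → 17). Not NE.
(C, Y): P1 gets 18, best alternative 13; P2 gets 17, best alternative 16. No profitable deviation — NE.
(The remaining 5 profiles each have a profitable deviation by the same check.)

Pure NE: (C, Y)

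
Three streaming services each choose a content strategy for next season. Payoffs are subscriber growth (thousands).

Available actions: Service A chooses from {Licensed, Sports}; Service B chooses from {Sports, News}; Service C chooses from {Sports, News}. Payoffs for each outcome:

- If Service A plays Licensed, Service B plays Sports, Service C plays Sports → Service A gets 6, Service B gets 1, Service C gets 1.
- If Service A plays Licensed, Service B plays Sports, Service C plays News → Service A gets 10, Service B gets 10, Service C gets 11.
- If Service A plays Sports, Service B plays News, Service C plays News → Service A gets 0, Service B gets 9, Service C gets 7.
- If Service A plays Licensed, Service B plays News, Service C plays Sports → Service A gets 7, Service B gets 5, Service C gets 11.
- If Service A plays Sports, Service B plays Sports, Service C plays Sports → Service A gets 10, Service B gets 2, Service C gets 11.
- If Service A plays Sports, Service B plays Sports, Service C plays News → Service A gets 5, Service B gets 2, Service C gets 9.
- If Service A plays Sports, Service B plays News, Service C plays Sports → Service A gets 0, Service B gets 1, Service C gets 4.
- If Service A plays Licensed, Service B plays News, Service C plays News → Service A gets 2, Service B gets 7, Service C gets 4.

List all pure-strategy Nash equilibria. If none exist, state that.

Service A against (Sports, Sports): payoffs 6, 10 → best response Sports.
Service A against (Sports, News): payoffs 10, 5 → best response Licensed.
Service A against (News, Sports): payoffs 7, 0 → best response Licensed.
Service A against (News, News): payoffs 2, 0 → best response Licensed.
Service B against (Licensed, Sports): payoffs 1, 5 → best response News.
Service B against (Licensed, News): payoffs 10, 7 → best response Sports.
Service B against (Sports, Sports): payoffs 2, 1 → best response Sports.
Service B against (Sports, News): payoffs 2, 9 → best response News.
Service C against (Licensed, Sports): payoffs 1, 11 → best response News.
Service C against (Licensed, News): payoffs 11, 4 → best response Sports.
Service C against (Sports, Sports): payoffs 11, 9 → best response Sports.
Service C against (Sports, News): payoffs 4, 7 → best response News.
Mutual best responses: (Licensed, Sports, News); (Licensed, News, Sports); (Sports, Sports, Sports).

Pure-strategy Nash equilibria: (Licensed, Sports, News), (Licensed, News, Sports), (Sports, Sports, Sports)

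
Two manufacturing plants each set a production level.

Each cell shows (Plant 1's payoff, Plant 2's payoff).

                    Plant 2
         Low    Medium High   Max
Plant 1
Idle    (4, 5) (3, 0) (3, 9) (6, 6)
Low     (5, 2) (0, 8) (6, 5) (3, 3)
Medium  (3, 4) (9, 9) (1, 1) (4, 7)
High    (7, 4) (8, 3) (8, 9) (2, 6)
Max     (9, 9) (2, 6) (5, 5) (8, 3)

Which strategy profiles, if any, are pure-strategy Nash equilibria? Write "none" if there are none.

(Medium, Medium); (High, High); (Max, Low)

Check each profile: it is a Nash equilibrium iff no player can strictly gain by switching unilaterally.
(Idle, Low): Plant 1 can switch to Low (4 → 5). Not NE.
(Idle, Medium): Plant 1 can switch to Medium (3 → 9). Not NE.
(Idle, High): Plant 1 can switch to Low (3 → 6). Not NE.
(Idle, Max): Plant 1 can switch to Max (6 → 8). Not NE.
(Low, Low): Plant 1 can switch to High (5 → 7). Not NE.
(Low, Medium): Plant 1 can switch to Idle (0 → 3). Not NE.
(Low, High): Plant 1 can switch to High (6 → 8). Not NE.
(Low, Max): Plant 1 can switch to Idle (3 → 6). Not NE.
(Medium, Low): Plant 1 can switch to Idle (3 → 4). Not NE.
(Medium, Medium): Plant 1 gets 9, best alternative 8; Plant 2 gets 9, best alternative 7. No profitable deviation — NE.
(Medium, High): Plant 1 can switch to Idle (1 → 3). Not NE.
(High, High): Plant 1 gets 8, best alternative 6; Plant 2 gets 9, best alternative 6. No profitable deviation — NE.
(Max, Low): Plant 1 gets 9, best alternative 7; Plant 2 gets 9, best alternative 6. No profitable deviation — NE.
(The remaining 7 profiles each have a profitable deviation by the same check.)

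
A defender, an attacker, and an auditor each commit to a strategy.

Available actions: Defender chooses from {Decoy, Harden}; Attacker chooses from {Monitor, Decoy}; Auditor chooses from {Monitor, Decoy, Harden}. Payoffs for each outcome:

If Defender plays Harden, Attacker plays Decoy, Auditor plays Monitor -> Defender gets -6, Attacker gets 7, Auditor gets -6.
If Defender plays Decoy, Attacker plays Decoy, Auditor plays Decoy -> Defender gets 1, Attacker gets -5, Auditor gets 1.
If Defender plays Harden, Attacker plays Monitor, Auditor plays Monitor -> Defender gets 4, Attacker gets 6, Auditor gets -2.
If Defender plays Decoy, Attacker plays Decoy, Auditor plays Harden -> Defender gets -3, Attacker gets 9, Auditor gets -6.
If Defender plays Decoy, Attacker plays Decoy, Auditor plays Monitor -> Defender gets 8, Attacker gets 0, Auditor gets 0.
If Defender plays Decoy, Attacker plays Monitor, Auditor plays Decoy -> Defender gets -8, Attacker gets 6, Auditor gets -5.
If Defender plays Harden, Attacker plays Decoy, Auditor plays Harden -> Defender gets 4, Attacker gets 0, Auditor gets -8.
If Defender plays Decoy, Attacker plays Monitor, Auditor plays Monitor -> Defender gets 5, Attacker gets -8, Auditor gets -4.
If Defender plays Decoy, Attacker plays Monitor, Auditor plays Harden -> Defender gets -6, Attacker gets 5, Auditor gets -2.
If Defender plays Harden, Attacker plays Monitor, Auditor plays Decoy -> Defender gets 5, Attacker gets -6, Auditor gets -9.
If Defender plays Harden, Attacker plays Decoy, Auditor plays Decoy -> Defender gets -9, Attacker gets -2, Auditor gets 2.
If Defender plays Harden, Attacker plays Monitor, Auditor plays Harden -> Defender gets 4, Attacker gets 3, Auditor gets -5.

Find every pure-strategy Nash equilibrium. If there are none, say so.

none

(Decoy, Monitor, Monitor): Attacker can switch to Decoy (-8 → 0). Not NE.
(Decoy, Monitor, Decoy): Defender can switch to Harden (-8 → 5). Not NE.
(Decoy, Monitor, Harden): Defender can switch to Harden (-6 → 4). Not NE.
(Decoy, Decoy, Monitor): Auditor can switch to Decoy (0 → 1). Not NE.
(Decoy, Decoy, Decoy): Attacker can switch to Monitor (-5 → 6). Not NE.
(Decoy, Decoy, Harden): Defender can switch to Harden (-3 → 4). Not NE.
(Harden, Monitor, Monitor): Defender can switch to Decoy (4 → 5). Not NE.
(Harden, Monitor, Decoy): Attacker can switch to Decoy (-6 → -2). Not NE.
(The remaining 4 profiles each have a profitable deviation by the same check.)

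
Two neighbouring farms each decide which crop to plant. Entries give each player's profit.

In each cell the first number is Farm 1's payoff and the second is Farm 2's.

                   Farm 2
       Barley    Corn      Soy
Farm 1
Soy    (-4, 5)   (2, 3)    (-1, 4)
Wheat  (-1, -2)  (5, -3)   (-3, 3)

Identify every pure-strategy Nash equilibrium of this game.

There is no pure-strategy Nash equilibrium.

Farm 1 against Barley: payoffs -4, -1 → best response Wheat.
Farm 1 against Corn: payoffs 2, 5 → best response Wheat.
Farm 1 against Soy: payoffs -1, -3 → best response Soy.
Farm 2 against Soy: payoffs 5, 3, 4 → best response Barley.
Farm 2 against Wheat: payoffs -2, -3, 3 → best response Soy.
No profile is a mutual best response for all players.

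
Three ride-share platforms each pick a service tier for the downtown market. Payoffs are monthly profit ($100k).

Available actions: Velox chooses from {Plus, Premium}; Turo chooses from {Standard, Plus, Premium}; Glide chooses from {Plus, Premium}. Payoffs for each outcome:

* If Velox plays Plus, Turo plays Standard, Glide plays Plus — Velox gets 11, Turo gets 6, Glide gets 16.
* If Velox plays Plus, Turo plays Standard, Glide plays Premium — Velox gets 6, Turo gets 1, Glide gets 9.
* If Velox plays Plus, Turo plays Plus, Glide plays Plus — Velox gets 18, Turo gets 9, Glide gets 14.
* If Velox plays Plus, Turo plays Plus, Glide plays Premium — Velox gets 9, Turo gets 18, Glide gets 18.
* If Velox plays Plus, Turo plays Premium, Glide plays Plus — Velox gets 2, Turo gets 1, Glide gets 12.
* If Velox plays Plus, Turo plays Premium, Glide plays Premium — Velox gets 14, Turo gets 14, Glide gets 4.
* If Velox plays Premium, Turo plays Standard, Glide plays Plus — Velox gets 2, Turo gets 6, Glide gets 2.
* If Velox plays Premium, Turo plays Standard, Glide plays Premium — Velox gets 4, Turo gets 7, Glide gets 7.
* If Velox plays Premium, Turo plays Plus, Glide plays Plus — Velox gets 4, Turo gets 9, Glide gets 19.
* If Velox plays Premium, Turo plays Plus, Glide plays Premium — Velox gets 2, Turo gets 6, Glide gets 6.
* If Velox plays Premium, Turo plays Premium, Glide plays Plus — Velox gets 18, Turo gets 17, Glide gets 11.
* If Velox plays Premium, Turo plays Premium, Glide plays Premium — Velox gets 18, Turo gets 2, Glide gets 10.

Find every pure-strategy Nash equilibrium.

Velox against (Standard, Plus): payoffs 11, 2 → best response Plus.
Velox against (Standard, Premium): payoffs 6, 4 → best response Plus.
Velox against (Plus, Plus): payoffs 18, 4 → best response Plus.
Velox against (Plus, Premium): payoffs 9, 2 → best response Plus.
Velox against (Premium, Plus): payoffs 2, 18 → best response Premium.
Velox against (Premium, Premium): payoffs 14, 18 → best response Premium.
Turo against (Plus, Plus): payoffs 6, 9, 1 → best response Plus.
Turo against (Plus, Premium): payoffs 1, 18, 14 → best response Plus.
Turo against (Premium, Plus): payoffs 6, 9, 17 → best response Premium.
Turo against (Premium, Premium): payoffs 7, 6, 2 → best response Standard.
Glide against (Plus, Standard): payoffs 16, 9 → best response Plus.
Glide against (Plus, Plus): payoffs 14, 18 → best response Premium.
Glide against (Plus, Premium): payoffs 12, 4 → best response Plus.
Glide against (Premium, Standard): payoffs 2, 7 → best response Premium.
Glide against (Premium, Plus): payoffs 19, 6 → best response Plus.
Glide against (Premium, Premium): payoffs 11, 10 → best response Plus.
Mutual best responses: (Plus, Plus, Premium); (Premium, Premium, Plus).

The pure Nash equilibria are (Plus, Plus, Premium); (Premium, Premium, Plus).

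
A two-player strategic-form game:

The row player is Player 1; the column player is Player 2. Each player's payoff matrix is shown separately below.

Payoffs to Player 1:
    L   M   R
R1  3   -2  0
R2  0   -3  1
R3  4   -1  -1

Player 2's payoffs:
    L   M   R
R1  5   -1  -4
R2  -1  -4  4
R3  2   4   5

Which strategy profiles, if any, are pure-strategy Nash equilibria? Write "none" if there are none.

The unique pure-strategy Nash equilibrium is (R2, R).

Mark each player's best response to every combination of opponents' strategies; a profile where every player is best-responding is a pure Nash equilibrium.
Player 1 against L: payoffs 3, 0, 4 → best response R3.
Player 1 against M: payoffs -2, -3, -1 → best response R3.
Player 1 against R: payoffs 0, 1, -1 → best response R2.
Player 2 against R1: payoffs 5, -1, -4 → best response L.
Player 2 against R2: payoffs -1, -4, 4 → best response R.
Player 2 against R3: payoffs 2, 4, 5 → best response R.
Mutual best responses: (R2, R).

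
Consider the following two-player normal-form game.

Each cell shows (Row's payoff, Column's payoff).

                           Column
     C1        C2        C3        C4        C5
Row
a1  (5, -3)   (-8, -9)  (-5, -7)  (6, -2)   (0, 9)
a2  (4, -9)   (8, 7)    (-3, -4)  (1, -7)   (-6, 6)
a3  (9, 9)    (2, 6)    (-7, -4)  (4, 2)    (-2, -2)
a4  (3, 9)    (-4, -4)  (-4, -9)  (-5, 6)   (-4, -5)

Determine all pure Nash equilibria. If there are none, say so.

(a1, C5); (a2, C2); (a3, C1)

(a1, C1): Row can switch to a3 (5 → 9). Not NE.
(a1, C2): Row can switch to a2 (-8 → 8). Not NE.
(a1, C3): Row can switch to a2 (-5 → -3). Not NE.
(a1, C4): Column can switch to C5 (-2 → 9). Not NE.
(a1, C5): Row gets 0, best alternative -2; Column gets 9, best alternative -2. No profitable deviation — NE.
(a2, C1): Row can switch to a1 (4 → 5). Not NE.
(a2, C2): Row gets 8, best alternative 2; Column gets 7, best alternative 6. No profitable deviation — NE.
(a2, C3): Column can switch to C2 (-4 → 7). Not NE.
(a3, C1): Row gets 9, best alternative 5; Column gets 9, best alternative 6. No profitable deviation — NE.
(The remaining 11 profiles each have a profitable deviation by the same check.)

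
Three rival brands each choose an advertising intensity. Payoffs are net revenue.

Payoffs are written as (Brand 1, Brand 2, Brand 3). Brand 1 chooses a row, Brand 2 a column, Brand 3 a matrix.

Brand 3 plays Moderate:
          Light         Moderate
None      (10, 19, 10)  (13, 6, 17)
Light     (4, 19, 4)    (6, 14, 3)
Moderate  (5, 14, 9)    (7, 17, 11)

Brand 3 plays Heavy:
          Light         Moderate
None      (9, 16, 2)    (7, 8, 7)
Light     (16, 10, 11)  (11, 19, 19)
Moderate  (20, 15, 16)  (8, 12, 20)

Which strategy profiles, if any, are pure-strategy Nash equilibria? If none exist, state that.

(None, Light, Moderate), (Light, Moderate, Heavy), (Moderate, Light, Heavy)

Brand 1 against (Light, Moderate): payoffs 10, 4, 5 → best response None.
Brand 1 against (Light, Heavy): payoffs 9, 16, 20 → best response Moderate.
Brand 1 against (Moderate, Moderate): payoffs 13, 6, 7 → best response None.
Brand 1 against (Moderate, Heavy): payoffs 7, 11, 8 → best response Light.
Brand 2 against (None, Moderate): payoffs 19, 6 → best response Light.
Brand 2 against (None, Heavy): payoffs 16, 8 → best response Light.
Brand 2 against (Light, Moderate): payoffs 19, 14 → best response Light.
Brand 2 against (Light, Heavy): payoffs 10, 19 → best response Moderate.
Brand 2 against (Moderate, Moderate): payoffs 14, 17 → best response Moderate.
Brand 2 against (Moderate, Heavy): payoffs 15, 12 → best response Light.
Brand 3 against (None, Light): payoffs 10, 2 → best response Moderate.
Brand 3 against (None, Moderate): payoffs 17, 7 → best response Moderate.
Brand 3 against (Light, Light): payoffs 4, 11 → best response Heavy.
Brand 3 against (Light, Moderate): payoffs 3, 19 → best response Heavy.
Brand 3 against (Moderate, Light): payoffs 9, 16 → best response Heavy.
Brand 3 against (Moderate, Moderate): payoffs 11, 20 → best response Heavy.
Mutual best responses: (None, Light, Moderate); (Light, Moderate, Heavy); (Moderate, Light, Heavy).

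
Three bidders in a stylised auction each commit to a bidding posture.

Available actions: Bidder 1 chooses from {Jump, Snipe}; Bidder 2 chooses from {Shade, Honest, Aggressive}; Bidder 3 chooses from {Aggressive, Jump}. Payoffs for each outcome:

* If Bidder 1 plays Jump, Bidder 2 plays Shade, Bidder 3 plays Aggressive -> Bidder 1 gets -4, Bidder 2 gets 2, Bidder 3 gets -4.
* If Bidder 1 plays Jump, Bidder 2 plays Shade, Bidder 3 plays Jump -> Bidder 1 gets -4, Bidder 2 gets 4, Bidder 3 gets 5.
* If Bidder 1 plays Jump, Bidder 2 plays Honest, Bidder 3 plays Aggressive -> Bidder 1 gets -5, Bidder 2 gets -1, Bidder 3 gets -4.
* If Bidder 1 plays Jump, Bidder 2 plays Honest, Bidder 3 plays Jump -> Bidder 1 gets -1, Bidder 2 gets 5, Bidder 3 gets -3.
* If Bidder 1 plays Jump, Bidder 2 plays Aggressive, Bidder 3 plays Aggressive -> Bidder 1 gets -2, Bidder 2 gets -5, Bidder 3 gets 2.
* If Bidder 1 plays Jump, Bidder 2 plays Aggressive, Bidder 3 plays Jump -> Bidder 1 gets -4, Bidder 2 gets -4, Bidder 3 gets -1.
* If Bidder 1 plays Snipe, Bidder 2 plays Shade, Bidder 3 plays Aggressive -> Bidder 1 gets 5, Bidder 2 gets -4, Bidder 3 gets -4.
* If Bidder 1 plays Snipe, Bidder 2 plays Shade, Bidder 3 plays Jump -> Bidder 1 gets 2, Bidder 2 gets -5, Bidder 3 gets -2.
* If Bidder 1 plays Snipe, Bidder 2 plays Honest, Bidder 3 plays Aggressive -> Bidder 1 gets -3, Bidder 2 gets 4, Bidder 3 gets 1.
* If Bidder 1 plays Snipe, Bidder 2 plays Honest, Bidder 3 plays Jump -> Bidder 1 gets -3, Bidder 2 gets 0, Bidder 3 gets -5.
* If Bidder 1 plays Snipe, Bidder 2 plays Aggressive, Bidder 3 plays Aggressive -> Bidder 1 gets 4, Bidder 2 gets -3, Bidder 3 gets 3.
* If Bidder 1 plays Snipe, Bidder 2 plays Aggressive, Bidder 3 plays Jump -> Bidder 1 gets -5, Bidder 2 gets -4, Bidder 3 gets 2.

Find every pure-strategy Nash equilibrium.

Check each profile: it is a Nash equilibrium iff no player can strictly gain by switching unilaterally.
(Jump, Shade, Aggressive): Bidder 1 can switch to Snipe (-4 → 5). Not NE.
(Jump, Shade, Jump): Bidder 1 can switch to Snipe (-4 → 2). Not NE.
(Jump, Honest, Aggressive): Bidder 1 can switch to Snipe (-5 → -3). Not NE.
(Jump, Honest, Jump): Bidder 1 gets -1, best alternative -3; Bidder 2 gets 5, best alternative 4; Bidder 3 gets -3, best alternative -4. No profitable deviation — NE.
(Jump, Aggressive, Aggressive): Bidder 1 can switch to Snipe (-2 → 4). Not NE.
(Jump, Aggressive, Jump): Bidder 2 can switch to Shade (-4 → 4). Not NE.
(Snipe, Shade, Aggressive): Bidder 2 can switch to Honest (-4 → 4). Not NE.
(Snipe, Honest, Aggressive): Bidder 1 gets -3, best alternative -5; Bidder 2 gets 4, best alternative -3; Bidder 3 gets 1, best alternative -5. No profitable deviation — NE.
(The remaining 4 profiles each have a profitable deviation by the same check.)

Pure-strategy Nash equilibria: (Jump, Honest, Jump) and (Snipe, Honest, Aggressive)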